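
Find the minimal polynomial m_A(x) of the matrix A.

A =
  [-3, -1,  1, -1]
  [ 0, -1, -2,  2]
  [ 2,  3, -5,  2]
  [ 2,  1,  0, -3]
x^2 + 6*x + 9

The characteristic polynomial is χ_A(x) = (x + 3)^4, so the eigenvalues are known. The minimal polynomial is
  m_A(x) = Π_λ (x − λ)^{k_λ}
where k_λ is the size of the *largest* Jordan block for λ (equivalently, the smallest k with (A − λI)^k v = 0 for every generalised eigenvector v of λ).

  λ = -3: largest Jordan block has size 2, contributing (x + 3)^2

So m_A(x) = (x + 3)^2 = x^2 + 6*x + 9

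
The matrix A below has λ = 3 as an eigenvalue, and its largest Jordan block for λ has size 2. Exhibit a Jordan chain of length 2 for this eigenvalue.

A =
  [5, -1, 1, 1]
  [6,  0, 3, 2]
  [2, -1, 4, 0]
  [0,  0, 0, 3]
A Jordan chain for λ = 3 of length 2:
v_1 = (2, 6, 2, 0)ᵀ
v_2 = (1, 0, 0, 0)ᵀ

Let N = A − (3)·I. We want v_2 with N^2 v_2 = 0 but N^1 v_2 ≠ 0; then v_{j-1} := N · v_j for j = 2, …, 2.

Pick v_2 = (1, 0, 0, 0)ᵀ.
Then v_1 = N · v_2 = (2, 6, 2, 0)ᵀ.

Sanity check: (A − (3)·I) v_1 = (0, 0, 0, 0)ᵀ = 0. ✓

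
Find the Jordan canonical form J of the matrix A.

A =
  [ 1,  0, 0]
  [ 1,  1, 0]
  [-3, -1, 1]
J_3(1)

The characteristic polynomial is
  det(x·I − A) = x^3 - 3*x^2 + 3*x - 1 = (x - 1)^3

Eigenvalues and multiplicities (the geometric multiplicity of λ is n − rank(A − λI), which equals the number of Jordan blocks for λ):
  λ = 1: algebraic multiplicity = 3, geometric multiplicity = 1

Determining the block sizes for each eigenvalue:
  λ = 1: one block (gm = 1), so the single block has size am = 3 → block sizes [3]

Assembling the blocks gives a Jordan form
J =
  [1, 1, 0]
  [0, 1, 1]
  [0, 0, 1]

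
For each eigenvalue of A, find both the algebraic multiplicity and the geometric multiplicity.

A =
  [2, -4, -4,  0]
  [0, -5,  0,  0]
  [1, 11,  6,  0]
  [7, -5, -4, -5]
λ = -5: alg = 2, geom = 1; λ = 4: alg = 2, geom = 1

Step 1 — factor the characteristic polynomial to read off the algebraic multiplicities:
  χ_A(x) = (x - 4)^2*(x + 5)^2

Step 2 — compute geometric multiplicities via the rank-nullity identity g(λ) = n − rank(A − λI):
  rank(A − (-5)·I) = 3, so dim ker(A − (-5)·I) = n − 3 = 1
  rank(A − (4)·I) = 3, so dim ker(A − (4)·I) = n − 3 = 1

Summary:
  λ = -5: algebraic multiplicity = 2, geometric multiplicity = 1
  λ = 4: algebraic multiplicity = 2, geometric multiplicity = 1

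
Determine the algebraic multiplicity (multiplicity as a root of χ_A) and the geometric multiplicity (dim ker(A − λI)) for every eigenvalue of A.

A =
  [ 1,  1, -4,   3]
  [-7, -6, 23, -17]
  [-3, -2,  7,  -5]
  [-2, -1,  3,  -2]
λ = 0: alg = 4, geom = 2

Step 1 — factor the characteristic polynomial to read off the algebraic multiplicities:
  χ_A(x) = x^4

Step 2 — compute geometric multiplicities via the rank-nullity identity g(λ) = n − rank(A − λI):
  rank(A − (0)·I) = 2, so dim ker(A − (0)·I) = n − 2 = 2

Summary:
  λ = 0: algebraic multiplicity = 4, geometric multiplicity = 2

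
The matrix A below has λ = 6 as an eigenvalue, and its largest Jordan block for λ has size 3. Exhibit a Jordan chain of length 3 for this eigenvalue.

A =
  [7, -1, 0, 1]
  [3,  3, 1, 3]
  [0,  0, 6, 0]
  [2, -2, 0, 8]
A Jordan chain for λ = 6 of length 3:
v_1 = (-1, -3, 0, -2)ᵀ
v_2 = (0, 1, 0, 0)ᵀ
v_3 = (0, 0, 1, 0)ᵀ

Let N = A − (6)·I. We want v_3 with N^3 v_3 = 0 but N^2 v_3 ≠ 0; then v_{j-1} := N · v_j for j = 3, …, 2.

Pick v_3 = (0, 0, 1, 0)ᵀ.
Then v_2 = N · v_3 = (0, 1, 0, 0)ᵀ.
Then v_1 = N · v_2 = (-1, -3, 0, -2)ᵀ.

Sanity check: (A − (6)·I) v_1 = (0, 0, 0, 0)ᵀ = 0. ✓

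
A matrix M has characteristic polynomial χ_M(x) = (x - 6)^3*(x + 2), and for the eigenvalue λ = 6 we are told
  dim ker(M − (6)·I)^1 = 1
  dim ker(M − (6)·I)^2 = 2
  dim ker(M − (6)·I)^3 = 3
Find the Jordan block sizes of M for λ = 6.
Block sizes for λ = 6: [3]

From the dimensions of kernels of powers, the number of Jordan blocks of size at least j is d_j − d_{j−1} where d_j = dim ker(N^j) (with d_0 = 0). Computing the differences gives [1, 1, 1].
The number of blocks of size exactly k is (#blocks of size ≥ k) − (#blocks of size ≥ k + 1), so the partition is: 1 block(s) of size 3.
In nonincreasing order the block sizes are [3].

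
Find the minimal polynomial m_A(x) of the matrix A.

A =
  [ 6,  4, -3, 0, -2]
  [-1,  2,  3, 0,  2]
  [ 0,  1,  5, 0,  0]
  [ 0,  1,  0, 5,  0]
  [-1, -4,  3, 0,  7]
x^3 - 15*x^2 + 75*x - 125

The characteristic polynomial is χ_A(x) = (x - 5)^5, so the eigenvalues are known. The minimal polynomial is
  m_A(x) = Π_λ (x − λ)^{k_λ}
where k_λ is the size of the *largest* Jordan block for λ (equivalently, the smallest k with (A − λI)^k v = 0 for every generalised eigenvector v of λ).

  λ = 5: largest Jordan block has size 3, contributing (x − 5)^3

So m_A(x) = (x - 5)^3 = x^3 - 15*x^2 + 75*x - 125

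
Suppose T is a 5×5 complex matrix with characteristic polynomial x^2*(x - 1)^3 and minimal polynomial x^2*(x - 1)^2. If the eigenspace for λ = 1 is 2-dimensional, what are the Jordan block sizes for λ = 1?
Block sizes for λ = 1: [2, 1]

Step 1 — from the characteristic polynomial, algebraic multiplicity of λ = 1 is 3. From dim ker(T − (1)·I) = 2, there are exactly 2 Jordan blocks for λ = 1.
Step 2 — from the minimal polynomial, the factor (x − 1)^2 tells us the largest block for λ = 1 has size 2.
Step 3 — with total size 3, 2 blocks, and largest block 2, the block sizes (in nonincreasing order) are [2, 1].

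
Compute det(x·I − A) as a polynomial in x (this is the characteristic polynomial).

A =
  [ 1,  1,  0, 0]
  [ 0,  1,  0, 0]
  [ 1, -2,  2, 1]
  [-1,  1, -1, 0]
x^4 - 4*x^3 + 6*x^2 - 4*x + 1

Expanding det(x·I − A) (e.g. by cofactor expansion or by noting that A is similar to its Jordan form J, which has the same characteristic polynomial as A) gives
  χ_A(x) = x^4 - 4*x^3 + 6*x^2 - 4*x + 1
which factors as (x - 1)^4. The eigenvalues (with algebraic multiplicities) are λ = 1 with multiplicity 4.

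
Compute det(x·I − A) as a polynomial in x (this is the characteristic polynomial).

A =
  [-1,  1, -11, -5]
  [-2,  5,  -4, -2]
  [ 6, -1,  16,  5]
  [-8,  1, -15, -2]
x^4 - 18*x^3 + 120*x^2 - 350*x + 375

Expanding det(x·I − A) (e.g. by cofactor expansion or by noting that A is similar to its Jordan form J, which has the same characteristic polynomial as A) gives
  χ_A(x) = x^4 - 18*x^3 + 120*x^2 - 350*x + 375
which factors as (x - 5)^3*(x - 3). The eigenvalues (with algebraic multiplicities) are λ = 3 with multiplicity 1, λ = 5 with multiplicity 3.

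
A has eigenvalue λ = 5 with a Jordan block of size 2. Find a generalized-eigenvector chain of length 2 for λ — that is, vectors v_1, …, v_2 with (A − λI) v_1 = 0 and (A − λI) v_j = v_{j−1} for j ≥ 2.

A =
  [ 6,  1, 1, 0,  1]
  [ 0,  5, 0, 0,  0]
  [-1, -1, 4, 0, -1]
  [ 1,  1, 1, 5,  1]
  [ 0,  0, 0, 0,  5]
A Jordan chain for λ = 5 of length 2:
v_1 = (1, 0, -1, 1, 0)ᵀ
v_2 = (1, 0, 0, 0, 0)ᵀ

Let N = A − (5)·I. We want v_2 with N^2 v_2 = 0 but N^1 v_2 ≠ 0; then v_{j-1} := N · v_j for j = 2, …, 2.

Pick v_2 = (1, 0, 0, 0, 0)ᵀ.
Then v_1 = N · v_2 = (1, 0, -1, 1, 0)ᵀ.

Sanity check: (A − (5)·I) v_1 = (0, 0, 0, 0, 0)ᵀ = 0. ✓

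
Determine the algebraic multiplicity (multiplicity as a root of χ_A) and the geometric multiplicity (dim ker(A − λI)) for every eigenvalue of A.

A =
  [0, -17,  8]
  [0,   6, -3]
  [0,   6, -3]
λ = 0: alg = 2, geom = 1; λ = 3: alg = 1, geom = 1

Step 1 — factor the characteristic polynomial to read off the algebraic multiplicities:
  χ_A(x) = x^2*(x - 3)

Step 2 — compute geometric multiplicities via the rank-nullity identity g(λ) = n − rank(A − λI):
  rank(A − (0)·I) = 2, so dim ker(A − (0)·I) = n − 2 = 1
  rank(A − (3)·I) = 2, so dim ker(A − (3)·I) = n − 2 = 1

Summary:
  λ = 0: algebraic multiplicity = 2, geometric multiplicity = 1
  λ = 3: algebraic multiplicity = 1, geometric multiplicity = 1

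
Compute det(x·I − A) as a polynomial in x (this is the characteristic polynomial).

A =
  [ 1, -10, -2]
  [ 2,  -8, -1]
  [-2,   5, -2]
x^3 + 9*x^2 + 27*x + 27

Expanding det(x·I − A) (e.g. by cofactor expansion or by noting that A is similar to its Jordan form J, which has the same characteristic polynomial as A) gives
  χ_A(x) = x^3 + 9*x^2 + 27*x + 27
which factors as (x + 3)^3. The eigenvalues (with algebraic multiplicities) are λ = -3 with multiplicity 3.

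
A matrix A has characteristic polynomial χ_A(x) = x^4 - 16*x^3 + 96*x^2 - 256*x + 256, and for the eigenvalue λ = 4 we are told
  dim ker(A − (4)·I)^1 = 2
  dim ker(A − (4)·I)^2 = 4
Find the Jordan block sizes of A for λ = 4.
Block sizes for λ = 4: [2, 2]

From the dimensions of kernels of powers, the number of Jordan blocks of size at least j is d_j − d_{j−1} where d_j = dim ker(N^j) (with d_0 = 0). Computing the differences gives [2, 2].
The number of blocks of size exactly k is (#blocks of size ≥ k) − (#blocks of size ≥ k + 1), so the partition is: 2 block(s) of size 2.
In nonincreasing order the block sizes are [2, 2].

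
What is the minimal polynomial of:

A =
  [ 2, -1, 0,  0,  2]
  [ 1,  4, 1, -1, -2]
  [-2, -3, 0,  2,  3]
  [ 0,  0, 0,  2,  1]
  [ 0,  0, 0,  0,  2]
x^3 - 6*x^2 + 12*x - 8

The characteristic polynomial is χ_A(x) = (x - 2)^5, so the eigenvalues are known. The minimal polynomial is
  m_A(x) = Π_λ (x − λ)^{k_λ}
where k_λ is the size of the *largest* Jordan block for λ (equivalently, the smallest k with (A − λI)^k v = 0 for every generalised eigenvector v of λ).

  λ = 2: largest Jordan block has size 3, contributing (x − 2)^3

So m_A(x) = (x - 2)^3 = x^3 - 6*x^2 + 12*x - 8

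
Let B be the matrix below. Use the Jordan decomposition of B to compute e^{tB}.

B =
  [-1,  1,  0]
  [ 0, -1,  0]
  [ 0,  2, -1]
e^{tB} =
  [exp(-t), t*exp(-t), 0]
  [0, exp(-t), 0]
  [0, 2*t*exp(-t), exp(-t)]

Strategy: write B = P · J · P⁻¹ where J is a Jordan canonical form, so e^{tB} = P · e^{tJ} · P⁻¹, and e^{tJ} can be computed block-by-block.

B has Jordan form
J =
  [-1,  1,  0]
  [ 0, -1,  0]
  [ 0,  0, -1]
(up to reordering of blocks).

Per-block formulas:
  For a 2×2 Jordan block J_2(-1): exp(t · J_2(-1)) = e^(-1t)·(I + t·N), where N is the 2×2 nilpotent shift.
  For a 1×1 block at λ = -1: exp(t · [-1]) = [e^(-1t)].

After assembling e^{tJ} and conjugating by P, we get:

e^{tB} =
  [exp(-t), t*exp(-t), 0]
  [0, exp(-t), 0]
  [0, 2*t*exp(-t), exp(-t)]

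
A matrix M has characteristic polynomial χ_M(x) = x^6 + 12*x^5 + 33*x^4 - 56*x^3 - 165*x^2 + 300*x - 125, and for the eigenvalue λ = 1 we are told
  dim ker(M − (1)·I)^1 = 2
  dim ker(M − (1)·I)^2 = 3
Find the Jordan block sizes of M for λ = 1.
Block sizes for λ = 1: [2, 1]

From the dimensions of kernels of powers, the number of Jordan blocks of size at least j is d_j − d_{j−1} where d_j = dim ker(N^j) (with d_0 = 0). Computing the differences gives [2, 1].
The number of blocks of size exactly k is (#blocks of size ≥ k) − (#blocks of size ≥ k + 1), so the partition is: 1 block(s) of size 1, 1 block(s) of size 2.
In nonincreasing order the block sizes are [2, 1].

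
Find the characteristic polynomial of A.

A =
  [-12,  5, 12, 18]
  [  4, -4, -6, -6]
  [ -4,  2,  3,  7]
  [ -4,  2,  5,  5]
x^4 + 8*x^3 + 24*x^2 + 32*x + 16

Expanding det(x·I − A) (e.g. by cofactor expansion or by noting that A is similar to its Jordan form J, which has the same characteristic polynomial as A) gives
  χ_A(x) = x^4 + 8*x^3 + 24*x^2 + 32*x + 16
which factors as (x + 2)^4. The eigenvalues (with algebraic multiplicities) are λ = -2 with multiplicity 4.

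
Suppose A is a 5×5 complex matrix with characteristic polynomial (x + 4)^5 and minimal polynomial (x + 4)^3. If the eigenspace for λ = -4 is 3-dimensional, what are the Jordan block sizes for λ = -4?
Block sizes for λ = -4: [3, 1, 1]

Step 1 — from the characteristic polynomial, algebraic multiplicity of λ = -4 is 5. From dim ker(A − (-4)·I) = 3, there are exactly 3 Jordan blocks for λ = -4.
Step 2 — from the minimal polynomial, the factor (x + 4)^3 tells us the largest block for λ = -4 has size 3.
Step 3 — with total size 5, 3 blocks, and largest block 3, the block sizes (in nonincreasing order) are [3, 1, 1].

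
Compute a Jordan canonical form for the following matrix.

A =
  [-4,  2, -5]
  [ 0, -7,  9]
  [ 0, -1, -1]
J_3(-4)

The characteristic polynomial is
  det(x·I − A) = x^3 + 12*x^2 + 48*x + 64 = (x + 4)^3

Eigenvalues and multiplicities (the geometric multiplicity of λ is n − rank(A − λI), which equals the number of Jordan blocks for λ):
  λ = -4: algebraic multiplicity = 3, geometric multiplicity = 1

Determining the block sizes for each eigenvalue:
  λ = -4: one block (gm = 1), so the single block has size am = 3 → block sizes [3]

Assembling the blocks gives a Jordan form
J =
  [-4,  1,  0]
  [ 0, -4,  1]
  [ 0,  0, -4]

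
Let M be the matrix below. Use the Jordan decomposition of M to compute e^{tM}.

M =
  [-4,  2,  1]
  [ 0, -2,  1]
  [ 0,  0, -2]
e^{tM} =
  [exp(-4*t), exp(-2*t) - exp(-4*t), t*exp(-2*t)]
  [0, exp(-2*t), t*exp(-2*t)]
  [0, 0, exp(-2*t)]

Strategy: write M = P · J · P⁻¹ where J is a Jordan canonical form, so e^{tM} = P · e^{tJ} · P⁻¹, and e^{tJ} can be computed block-by-block.

M has Jordan form
J =
  [-4,  0,  0]
  [ 0, -2,  1]
  [ 0,  0, -2]
(up to reordering of blocks).

Per-block formulas:
  For a 2×2 Jordan block J_2(-2): exp(t · J_2(-2)) = e^(-2t)·(I + t·N), where N is the 2×2 nilpotent shift.
  For a 1×1 block at λ = -4: exp(t · [-4]) = [e^(-4t)].

After assembling e^{tJ} and conjugating by P, we get:

e^{tM} =
  [exp(-4*t), exp(-2*t) - exp(-4*t), t*exp(-2*t)]
  [0, exp(-2*t), t*exp(-2*t)]
  [0, 0, exp(-2*t)]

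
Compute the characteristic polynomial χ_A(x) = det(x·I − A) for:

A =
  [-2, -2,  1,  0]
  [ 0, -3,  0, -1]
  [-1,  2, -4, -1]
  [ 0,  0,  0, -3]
x^4 + 12*x^3 + 54*x^2 + 108*x + 81

Expanding det(x·I − A) (e.g. by cofactor expansion or by noting that A is similar to its Jordan form J, which has the same characteristic polynomial as A) gives
  χ_A(x) = x^4 + 12*x^3 + 54*x^2 + 108*x + 81
which factors as (x + 3)^4. The eigenvalues (with algebraic multiplicities) are λ = -3 with multiplicity 4.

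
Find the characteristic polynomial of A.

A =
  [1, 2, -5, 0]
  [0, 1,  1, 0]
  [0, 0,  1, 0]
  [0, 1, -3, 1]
x^4 - 4*x^3 + 6*x^2 - 4*x + 1

Expanding det(x·I − A) (e.g. by cofactor expansion or by noting that A is similar to its Jordan form J, which has the same characteristic polynomial as A) gives
  χ_A(x) = x^4 - 4*x^3 + 6*x^2 - 4*x + 1
which factors as (x - 1)^4. The eigenvalues (with algebraic multiplicities) are λ = 1 with multiplicity 4.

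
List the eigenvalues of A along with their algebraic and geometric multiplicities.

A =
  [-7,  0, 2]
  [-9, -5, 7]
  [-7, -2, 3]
λ = -3: alg = 3, geom = 1

Step 1 — factor the characteristic polynomial to read off the algebraic multiplicities:
  χ_A(x) = (x + 3)^3

Step 2 — compute geometric multiplicities via the rank-nullity identity g(λ) = n − rank(A − λI):
  rank(A − (-3)·I) = 2, so dim ker(A − (-3)·I) = n − 2 = 1

Summary:
  λ = -3: algebraic multiplicity = 3, geometric multiplicity = 1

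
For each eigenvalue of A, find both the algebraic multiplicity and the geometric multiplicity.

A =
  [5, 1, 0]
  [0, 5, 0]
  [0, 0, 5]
λ = 5: alg = 3, geom = 2

Step 1 — factor the characteristic polynomial to read off the algebraic multiplicities:
  χ_A(x) = (x - 5)^3

Step 2 — compute geometric multiplicities via the rank-nullity identity g(λ) = n − rank(A − λI):
  rank(A − (5)·I) = 1, so dim ker(A − (5)·I) = n − 1 = 2

Summary:
  λ = 5: algebraic multiplicity = 3, geometric multiplicity = 2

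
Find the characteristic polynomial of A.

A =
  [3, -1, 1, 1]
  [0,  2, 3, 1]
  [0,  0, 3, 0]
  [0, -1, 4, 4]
x^4 - 12*x^3 + 54*x^2 - 108*x + 81

Expanding det(x·I − A) (e.g. by cofactor expansion or by noting that A is similar to its Jordan form J, which has the same characteristic polynomial as A) gives
  χ_A(x) = x^4 - 12*x^3 + 54*x^2 - 108*x + 81
which factors as (x - 3)^4. The eigenvalues (with algebraic multiplicities) are λ = 3 with multiplicity 4.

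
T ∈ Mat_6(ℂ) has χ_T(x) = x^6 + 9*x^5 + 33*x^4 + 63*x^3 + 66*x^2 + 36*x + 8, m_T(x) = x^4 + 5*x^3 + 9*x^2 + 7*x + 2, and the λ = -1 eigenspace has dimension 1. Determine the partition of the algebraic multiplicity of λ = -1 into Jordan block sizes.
Block sizes for λ = -1: [3]

Step 1 — from the characteristic polynomial, algebraic multiplicity of λ = -1 is 3. From dim ker(T − (-1)·I) = 1, there are exactly 1 Jordan blocks for λ = -1.
Step 2 — from the minimal polynomial, the factor (x + 1)^3 tells us the largest block for λ = -1 has size 3.
Step 3 — with total size 3, 1 blocks, and largest block 3, the block sizes (in nonincreasing order) are [3].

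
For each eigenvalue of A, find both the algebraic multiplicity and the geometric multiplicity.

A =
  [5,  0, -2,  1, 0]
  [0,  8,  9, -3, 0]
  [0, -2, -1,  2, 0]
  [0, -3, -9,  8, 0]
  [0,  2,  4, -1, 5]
λ = 5: alg = 5, geom = 3

Step 1 — factor the characteristic polynomial to read off the algebraic multiplicities:
  χ_A(x) = (x - 5)^5

Step 2 — compute geometric multiplicities via the rank-nullity identity g(λ) = n − rank(A − λI):
  rank(A − (5)·I) = 2, so dim ker(A − (5)·I) = n − 2 = 3

Summary:
  λ = 5: algebraic multiplicity = 5, geometric multiplicity = 3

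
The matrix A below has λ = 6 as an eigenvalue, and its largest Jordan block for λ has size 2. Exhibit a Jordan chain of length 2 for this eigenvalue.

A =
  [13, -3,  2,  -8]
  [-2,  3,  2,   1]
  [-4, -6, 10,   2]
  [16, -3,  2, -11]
A Jordan chain for λ = 6 of length 2:
v_1 = (-3, -3, -6, -3)ᵀ
v_2 = (0, 1, 0, 0)ᵀ

Let N = A − (6)·I. We want v_2 with N^2 v_2 = 0 but N^1 v_2 ≠ 0; then v_{j-1} := N · v_j for j = 2, …, 2.

Pick v_2 = (0, 1, 0, 0)ᵀ.
Then v_1 = N · v_2 = (-3, -3, -6, -3)ᵀ.

Sanity check: (A − (6)·I) v_1 = (0, 0, 0, 0)ᵀ = 0. ✓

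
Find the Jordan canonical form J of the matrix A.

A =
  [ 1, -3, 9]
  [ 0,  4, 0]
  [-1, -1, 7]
J_2(4) ⊕ J_1(4)

The characteristic polynomial is
  det(x·I − A) = x^3 - 12*x^2 + 48*x - 64 = (x - 4)^3

Eigenvalues and multiplicities (the geometric multiplicity of λ is n − rank(A − λI), which equals the number of Jordan blocks for λ):
  λ = 4: algebraic multiplicity = 3, geometric multiplicity = 2

Determining the block sizes for each eigenvalue:
  λ = 4: 2 blocks summing to 3 forces exactly one block of size 2 and the rest size 1 → block sizes [2, 1]

Assembling the blocks gives a Jordan form
J =
  [4, 1, 0]
  [0, 4, 0]
  [0, 0, 4]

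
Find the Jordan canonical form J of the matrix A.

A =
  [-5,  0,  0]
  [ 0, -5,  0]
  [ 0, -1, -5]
J_2(-5) ⊕ J_1(-5)

The characteristic polynomial is
  det(x·I − A) = x^3 + 15*x^2 + 75*x + 125 = (x + 5)^3

Eigenvalues and multiplicities (the geometric multiplicity of λ is n − rank(A − λI), which equals the number of Jordan blocks for λ):
  λ = -5: algebraic multiplicity = 3, geometric multiplicity = 2

Determining the block sizes for each eigenvalue:
  λ = -5: 2 blocks summing to 3 forces exactly one block of size 2 and the rest size 1 → block sizes [2, 1]

Assembling the blocks gives a Jordan form
J =
  [-5,  1,  0]
  [ 0, -5,  0]
  [ 0,  0, -5]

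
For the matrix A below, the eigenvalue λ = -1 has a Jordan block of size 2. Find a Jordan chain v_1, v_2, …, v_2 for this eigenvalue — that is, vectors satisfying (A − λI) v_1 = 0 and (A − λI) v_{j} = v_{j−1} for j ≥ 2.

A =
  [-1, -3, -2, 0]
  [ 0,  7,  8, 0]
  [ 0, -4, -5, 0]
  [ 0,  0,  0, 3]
A Jordan chain for λ = -1 of length 2:
v_1 = (-1, 0, 0, 0)ᵀ
v_2 = (0, 1, -1, 0)ᵀ

Let N = A − (-1)·I. We want v_2 with N^2 v_2 = 0 but N^1 v_2 ≠ 0; then v_{j-1} := N · v_j for j = 2, …, 2.

Pick v_2 = (0, 1, -1, 0)ᵀ.
Then v_1 = N · v_2 = (-1, 0, 0, 0)ᵀ.

Sanity check: (A − (-1)·I) v_1 = (0, 0, 0, 0)ᵀ = 0. ✓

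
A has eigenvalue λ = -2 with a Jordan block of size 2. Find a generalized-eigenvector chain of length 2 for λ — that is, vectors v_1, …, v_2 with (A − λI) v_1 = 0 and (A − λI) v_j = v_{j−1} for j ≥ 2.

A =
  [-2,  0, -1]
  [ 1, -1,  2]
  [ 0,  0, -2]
A Jordan chain for λ = -2 of length 2:
v_1 = (1, -1, 0)ᵀ
v_2 = (1, 0, -1)ᵀ

Let N = A − (-2)·I. We want v_2 with N^2 v_2 = 0 but N^1 v_2 ≠ 0; then v_{j-1} := N · v_j for j = 2, …, 2.

Pick v_2 = (1, 0, -1)ᵀ.
Then v_1 = N · v_2 = (1, -1, 0)ᵀ.

Sanity check: (A − (-2)·I) v_1 = (0, 0, 0)ᵀ = 0. ✓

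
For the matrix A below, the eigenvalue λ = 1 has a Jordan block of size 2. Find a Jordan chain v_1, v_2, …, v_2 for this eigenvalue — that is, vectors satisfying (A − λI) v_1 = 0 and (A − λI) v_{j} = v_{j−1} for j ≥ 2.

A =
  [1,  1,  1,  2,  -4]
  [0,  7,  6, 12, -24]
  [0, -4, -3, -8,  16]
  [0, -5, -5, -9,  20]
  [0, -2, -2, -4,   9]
A Jordan chain for λ = 1 of length 2:
v_1 = (1, 6, -4, -5, -2)ᵀ
v_2 = (0, 1, 0, 0, 0)ᵀ

Let N = A − (1)·I. We want v_2 with N^2 v_2 = 0 but N^1 v_2 ≠ 0; then v_{j-1} := N · v_j for j = 2, …, 2.

Pick v_2 = (0, 1, 0, 0, 0)ᵀ.
Then v_1 = N · v_2 = (1, 6, -4, -5, -2)ᵀ.

Sanity check: (A − (1)·I) v_1 = (0, 0, 0, 0, 0)ᵀ = 0. ✓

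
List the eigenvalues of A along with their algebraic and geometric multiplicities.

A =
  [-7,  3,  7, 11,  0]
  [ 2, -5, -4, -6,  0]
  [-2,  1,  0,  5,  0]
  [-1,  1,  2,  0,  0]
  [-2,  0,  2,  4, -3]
λ = -3: alg = 5, geom = 3

Step 1 — factor the characteristic polynomial to read off the algebraic multiplicities:
  χ_A(x) = (x + 3)^5

Step 2 — compute geometric multiplicities via the rank-nullity identity g(λ) = n − rank(A − λI):
  rank(A − (-3)·I) = 2, so dim ker(A − (-3)·I) = n − 2 = 3

Summary:
  λ = -3: algebraic multiplicity = 5, geometric multiplicity = 3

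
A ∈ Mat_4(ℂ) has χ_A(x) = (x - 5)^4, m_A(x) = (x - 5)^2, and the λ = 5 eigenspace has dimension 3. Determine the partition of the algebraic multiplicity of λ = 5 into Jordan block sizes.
Block sizes for λ = 5: [2, 1, 1]

Step 1 — from the characteristic polynomial, algebraic multiplicity of λ = 5 is 4. From dim ker(A − (5)·I) = 3, there are exactly 3 Jordan blocks for λ = 5.
Step 2 — from the minimal polynomial, the factor (x − 5)^2 tells us the largest block for λ = 5 has size 2.
Step 3 — with total size 4, 3 blocks, and largest block 2, the block sizes (in nonincreasing order) are [2, 1, 1].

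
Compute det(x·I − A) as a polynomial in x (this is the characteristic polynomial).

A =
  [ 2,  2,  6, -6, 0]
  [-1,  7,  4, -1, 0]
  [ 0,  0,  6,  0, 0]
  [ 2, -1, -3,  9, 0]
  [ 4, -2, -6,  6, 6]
x^5 - 30*x^4 + 360*x^3 - 2160*x^2 + 6480*x - 7776

Expanding det(x·I − A) (e.g. by cofactor expansion or by noting that A is similar to its Jordan form J, which has the same characteristic polynomial as A) gives
  χ_A(x) = x^5 - 30*x^4 + 360*x^3 - 2160*x^2 + 6480*x - 7776
which factors as (x - 6)^5. The eigenvalues (with algebraic multiplicities) are λ = 6 with multiplicity 5.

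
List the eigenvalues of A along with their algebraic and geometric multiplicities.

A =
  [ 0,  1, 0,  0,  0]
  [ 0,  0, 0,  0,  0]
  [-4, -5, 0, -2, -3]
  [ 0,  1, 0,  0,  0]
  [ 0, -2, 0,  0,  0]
λ = 0: alg = 5, geom = 3

Step 1 — factor the characteristic polynomial to read off the algebraic multiplicities:
  χ_A(x) = x^5

Step 2 — compute geometric multiplicities via the rank-nullity identity g(λ) = n − rank(A − λI):
  rank(A − (0)·I) = 2, so dim ker(A − (0)·I) = n − 2 = 3

Summary:
  λ = 0: algebraic multiplicity = 5, geometric multiplicity = 3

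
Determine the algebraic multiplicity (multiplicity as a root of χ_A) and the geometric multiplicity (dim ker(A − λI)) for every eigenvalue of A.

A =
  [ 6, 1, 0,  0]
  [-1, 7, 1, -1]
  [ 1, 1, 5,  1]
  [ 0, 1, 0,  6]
λ = 6: alg = 4, geom = 2

Step 1 — factor the characteristic polynomial to read off the algebraic multiplicities:
  χ_A(x) = (x - 6)^4

Step 2 — compute geometric multiplicities via the rank-nullity identity g(λ) = n − rank(A − λI):
  rank(A − (6)·I) = 2, so dim ker(A − (6)·I) = n − 2 = 2

Summary:
  λ = 6: algebraic multiplicity = 4, geometric multiplicity = 2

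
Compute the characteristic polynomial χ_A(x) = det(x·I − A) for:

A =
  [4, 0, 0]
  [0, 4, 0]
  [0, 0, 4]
x^3 - 12*x^2 + 48*x - 64

Expanding det(x·I − A) (e.g. by cofactor expansion or by noting that A is similar to its Jordan form J, which has the same characteristic polynomial as A) gives
  χ_A(x) = x^3 - 12*x^2 + 48*x - 64
which factors as (x - 4)^3. The eigenvalues (with algebraic multiplicities) are λ = 4 with multiplicity 3.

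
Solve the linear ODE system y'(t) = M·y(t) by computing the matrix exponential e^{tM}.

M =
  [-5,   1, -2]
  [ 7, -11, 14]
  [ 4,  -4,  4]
e^{tM} =
  [-t*exp(-4*t) + exp(-4*t), t*exp(-4*t), -2*t*exp(-4*t)]
  [7*t*exp(-4*t), -7*t*exp(-4*t) + exp(-4*t), 14*t*exp(-4*t)]
  [4*t*exp(-4*t), -4*t*exp(-4*t), 8*t*exp(-4*t) + exp(-4*t)]

Strategy: write M = P · J · P⁻¹ where J is a Jordan canonical form, so e^{tM} = P · e^{tJ} · P⁻¹, and e^{tJ} can be computed block-by-block.

M has Jordan form
J =
  [-4,  1,  0]
  [ 0, -4,  0]
  [ 0,  0, -4]
(up to reordering of blocks).

Per-block formulas:
  For a 1×1 block at λ = -4: exp(t · [-4]) = [e^(-4t)].
  For a 2×2 Jordan block J_2(-4): exp(t · J_2(-4)) = e^(-4t)·(I + t·N), where N is the 2×2 nilpotent shift.

After assembling e^{tJ} and conjugating by P, we get:

e^{tM} =
  [-t*exp(-4*t) + exp(-4*t), t*exp(-4*t), -2*t*exp(-4*t)]
  [7*t*exp(-4*t), -7*t*exp(-4*t) + exp(-4*t), 14*t*exp(-4*t)]
  [4*t*exp(-4*t), -4*t*exp(-4*t), 8*t*exp(-4*t) + exp(-4*t)]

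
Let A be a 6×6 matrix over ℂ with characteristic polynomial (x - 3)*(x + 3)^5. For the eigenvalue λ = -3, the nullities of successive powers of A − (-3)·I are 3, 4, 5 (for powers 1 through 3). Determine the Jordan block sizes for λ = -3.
Block sizes for λ = -3: [3, 1, 1]

From the dimensions of kernels of powers, the number of Jordan blocks of size at least j is d_j − d_{j−1} where d_j = dim ker(N^j) (with d_0 = 0). Computing the differences gives [3, 1, 1].
The number of blocks of size exactly k is (#blocks of size ≥ k) − (#blocks of size ≥ k + 1), so the partition is: 2 block(s) of size 1, 1 block(s) of size 3.
In nonincreasing order the block sizes are [3, 1, 1].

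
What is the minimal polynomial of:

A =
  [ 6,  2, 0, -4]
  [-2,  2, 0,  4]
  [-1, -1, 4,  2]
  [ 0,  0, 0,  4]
x^2 - 8*x + 16

The characteristic polynomial is χ_A(x) = (x - 4)^4, so the eigenvalues are known. The minimal polynomial is
  m_A(x) = Π_λ (x − λ)^{k_λ}
where k_λ is the size of the *largest* Jordan block for λ (equivalently, the smallest k with (A − λI)^k v = 0 for every generalised eigenvector v of λ).

  λ = 4: largest Jordan block has size 2, contributing (x − 4)^2

So m_A(x) = (x - 4)^2 = x^2 - 8*x + 16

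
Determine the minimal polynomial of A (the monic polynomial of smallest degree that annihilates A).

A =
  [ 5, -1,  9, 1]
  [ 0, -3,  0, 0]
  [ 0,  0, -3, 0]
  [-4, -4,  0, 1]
x^3 - 3*x^2 - 9*x + 27

The characteristic polynomial is χ_A(x) = (x - 3)^2*(x + 3)^2, so the eigenvalues are known. The minimal polynomial is
  m_A(x) = Π_λ (x − λ)^{k_λ}
where k_λ is the size of the *largest* Jordan block for λ (equivalently, the smallest k with (A − λI)^k v = 0 for every generalised eigenvector v of λ).

  λ = -3: largest Jordan block has size 1, contributing (x + 3)
  λ = 3: largest Jordan block has size 2, contributing (x − 3)^2

So m_A(x) = (x - 3)^2*(x + 3) = x^3 - 3*x^2 - 9*x + 27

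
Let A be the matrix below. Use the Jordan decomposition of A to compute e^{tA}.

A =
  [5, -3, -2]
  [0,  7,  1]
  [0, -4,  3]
e^{tA} =
  [exp(5*t), t^2*exp(5*t) - 3*t*exp(5*t), t^2*exp(5*t)/2 - 2*t*exp(5*t)]
  [0, 2*t*exp(5*t) + exp(5*t), t*exp(5*t)]
  [0, -4*t*exp(5*t), -2*t*exp(5*t) + exp(5*t)]

Strategy: write A = P · J · P⁻¹ where J is a Jordan canonical form, so e^{tA} = P · e^{tJ} · P⁻¹, and e^{tJ} can be computed block-by-block.

A has Jordan form
J =
  [5, 1, 0]
  [0, 5, 1]
  [0, 0, 5]
(up to reordering of blocks).

Per-block formulas:
  For a 3×3 Jordan block J_3(5): exp(t · J_3(5)) = e^(5t)·(I + t·N + (t^2/2)·N^2), where N is the 3×3 nilpotent shift.

After assembling e^{tJ} and conjugating by P, we get:

e^{tA} =
  [exp(5*t), t^2*exp(5*t) - 3*t*exp(5*t), t^2*exp(5*t)/2 - 2*t*exp(5*t)]
  [0, 2*t*exp(5*t) + exp(5*t), t*exp(5*t)]
  [0, -4*t*exp(5*t), -2*t*exp(5*t) + exp(5*t)]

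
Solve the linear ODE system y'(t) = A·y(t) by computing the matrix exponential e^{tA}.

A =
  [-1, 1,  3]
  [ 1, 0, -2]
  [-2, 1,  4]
e^{tA} =
  [-t^2*exp(t)/2 - 2*t*exp(t) + exp(t), t*exp(t), t^2*exp(t)/2 + 3*t*exp(t)]
  [t^2*exp(t)/2 + t*exp(t), -t*exp(t) + exp(t), -t^2*exp(t)/2 - 2*t*exp(t)]
  [-t^2*exp(t)/2 - 2*t*exp(t), t*exp(t), t^2*exp(t)/2 + 3*t*exp(t) + exp(t)]

Strategy: write A = P · J · P⁻¹ where J is a Jordan canonical form, so e^{tA} = P · e^{tJ} · P⁻¹, and e^{tJ} can be computed block-by-block.

A has Jordan form
J =
  [1, 1, 0]
  [0, 1, 1]
  [0, 0, 1]
(up to reordering of blocks).

Per-block formulas:
  For a 3×3 Jordan block J_3(1): exp(t · J_3(1)) = e^(1t)·(I + t·N + (t^2/2)·N^2), where N is the 3×3 nilpotent shift.

After assembling e^{tJ} and conjugating by P, we get:

e^{tA} =
  [-t^2*exp(t)/2 - 2*t*exp(t) + exp(t), t*exp(t), t^2*exp(t)/2 + 3*t*exp(t)]
  [t^2*exp(t)/2 + t*exp(t), -t*exp(t) + exp(t), -t^2*exp(t)/2 - 2*t*exp(t)]
  [-t^2*exp(t)/2 - 2*t*exp(t), t*exp(t), t^2*exp(t)/2 + 3*t*exp(t) + exp(t)]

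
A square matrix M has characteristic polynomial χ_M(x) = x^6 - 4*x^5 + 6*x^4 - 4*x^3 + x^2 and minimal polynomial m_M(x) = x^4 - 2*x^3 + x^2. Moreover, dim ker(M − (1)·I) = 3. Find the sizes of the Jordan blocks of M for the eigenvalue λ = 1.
Block sizes for λ = 1: [2, 1, 1]

Step 1 — from the characteristic polynomial, algebraic multiplicity of λ = 1 is 4. From dim ker(M − (1)·I) = 3, there are exactly 3 Jordan blocks for λ = 1.
Step 2 — from the minimal polynomial, the factor (x − 1)^2 tells us the largest block for λ = 1 has size 2.
Step 3 — with total size 4, 3 blocks, and largest block 2, the block sizes (in nonincreasing order) are [2, 1, 1].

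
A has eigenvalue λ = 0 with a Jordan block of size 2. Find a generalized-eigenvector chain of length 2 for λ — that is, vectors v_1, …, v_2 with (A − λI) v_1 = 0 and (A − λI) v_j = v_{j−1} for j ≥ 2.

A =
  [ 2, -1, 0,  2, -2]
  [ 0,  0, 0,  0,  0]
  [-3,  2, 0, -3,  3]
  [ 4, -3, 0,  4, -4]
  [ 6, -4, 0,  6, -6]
A Jordan chain for λ = 0 of length 2:
v_1 = (2, 0, -3, 4, 6)ᵀ
v_2 = (1, 0, 0, 0, 0)ᵀ

Let N = A − (0)·I. We want v_2 with N^2 v_2 = 0 but N^1 v_2 ≠ 0; then v_{j-1} := N · v_j for j = 2, …, 2.

Pick v_2 = (1, 0, 0, 0, 0)ᵀ.
Then v_1 = N · v_2 = (2, 0, -3, 4, 6)ᵀ.

Sanity check: (A − (0)·I) v_1 = (0, 0, 0, 0, 0)ᵀ = 0. ✓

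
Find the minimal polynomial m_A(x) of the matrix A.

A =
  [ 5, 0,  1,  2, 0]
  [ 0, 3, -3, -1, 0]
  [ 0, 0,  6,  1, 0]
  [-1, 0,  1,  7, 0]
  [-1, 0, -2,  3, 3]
x^4 - 21*x^3 + 162*x^2 - 540*x + 648

The characteristic polynomial is χ_A(x) = (x - 6)^3*(x - 3)^2, so the eigenvalues are known. The minimal polynomial is
  m_A(x) = Π_λ (x − λ)^{k_λ}
where k_λ is the size of the *largest* Jordan block for λ (equivalently, the smallest k with (A − λI)^k v = 0 for every generalised eigenvector v of λ).

  λ = 3: largest Jordan block has size 1, contributing (x − 3)
  λ = 6: largest Jordan block has size 3, contributing (x − 6)^3

So m_A(x) = (x - 6)^3*(x - 3) = x^4 - 21*x^3 + 162*x^2 - 540*x + 648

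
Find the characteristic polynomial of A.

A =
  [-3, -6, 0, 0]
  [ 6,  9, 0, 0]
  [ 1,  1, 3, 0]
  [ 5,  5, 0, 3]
x^4 - 12*x^3 + 54*x^2 - 108*x + 81

Expanding det(x·I − A) (e.g. by cofactor expansion or by noting that A is similar to its Jordan form J, which has the same characteristic polynomial as A) gives
  χ_A(x) = x^4 - 12*x^3 + 54*x^2 - 108*x + 81
which factors as (x - 3)^4. The eigenvalues (with algebraic multiplicities) are λ = 3 with multiplicity 4.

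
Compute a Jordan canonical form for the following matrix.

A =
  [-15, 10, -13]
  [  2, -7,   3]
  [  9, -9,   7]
J_3(-5)

The characteristic polynomial is
  det(x·I − A) = x^3 + 15*x^2 + 75*x + 125 = (x + 5)^3

Eigenvalues and multiplicities (the geometric multiplicity of λ is n − rank(A − λI), which equals the number of Jordan blocks for λ):
  λ = -5: algebraic multiplicity = 3, geometric multiplicity = 1

Determining the block sizes for each eigenvalue:
  λ = -5: one block (gm = 1), so the single block has size am = 3 → block sizes [3]

Assembling the blocks gives a Jordan form
J =
  [-5,  1,  0]
  [ 0, -5,  1]
  [ 0,  0, -5]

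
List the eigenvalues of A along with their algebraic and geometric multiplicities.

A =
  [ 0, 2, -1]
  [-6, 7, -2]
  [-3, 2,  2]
λ = 3: alg = 3, geom = 2

Step 1 — factor the characteristic polynomial to read off the algebraic multiplicities:
  χ_A(x) = (x - 3)^3

Step 2 — compute geometric multiplicities via the rank-nullity identity g(λ) = n − rank(A − λI):
  rank(A − (3)·I) = 1, so dim ker(A − (3)·I) = n − 1 = 2

Summary:
  λ = 3: algebraic multiplicity = 3, geometric multiplicity = 2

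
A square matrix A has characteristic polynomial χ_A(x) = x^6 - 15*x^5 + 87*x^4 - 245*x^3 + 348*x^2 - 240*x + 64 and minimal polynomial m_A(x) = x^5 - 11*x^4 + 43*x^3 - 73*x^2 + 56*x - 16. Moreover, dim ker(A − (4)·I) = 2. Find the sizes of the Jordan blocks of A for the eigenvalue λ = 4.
Block sizes for λ = 4: [2, 1]

Step 1 — from the characteristic polynomial, algebraic multiplicity of λ = 4 is 3. From dim ker(A − (4)·I) = 2, there are exactly 2 Jordan blocks for λ = 4.
Step 2 — from the minimal polynomial, the factor (x − 4)^2 tells us the largest block for λ = 4 has size 2.
Step 3 — with total size 3, 2 blocks, and largest block 2, the block sizes (in nonincreasing order) are [2, 1].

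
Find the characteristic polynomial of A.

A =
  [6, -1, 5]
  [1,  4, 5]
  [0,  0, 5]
x^3 - 15*x^2 + 75*x - 125

Expanding det(x·I − A) (e.g. by cofactor expansion or by noting that A is similar to its Jordan form J, which has the same characteristic polynomial as A) gives
  χ_A(x) = x^3 - 15*x^2 + 75*x - 125
which factors as (x - 5)^3. The eigenvalues (with algebraic multiplicities) are λ = 5 with multiplicity 3.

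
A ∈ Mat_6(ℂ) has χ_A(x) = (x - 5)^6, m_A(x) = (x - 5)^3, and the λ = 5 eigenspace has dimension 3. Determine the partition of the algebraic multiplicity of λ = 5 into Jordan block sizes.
Block sizes for λ = 5: [3, 2, 1]

Step 1 — from the characteristic polynomial, algebraic multiplicity of λ = 5 is 6. From dim ker(A − (5)·I) = 3, there are exactly 3 Jordan blocks for λ = 5.
Step 2 — from the minimal polynomial, the factor (x − 5)^3 tells us the largest block for λ = 5 has size 3.
Step 3 — with total size 6, 3 blocks, and largest block 3, the block sizes (in nonincreasing order) are [3, 2, 1].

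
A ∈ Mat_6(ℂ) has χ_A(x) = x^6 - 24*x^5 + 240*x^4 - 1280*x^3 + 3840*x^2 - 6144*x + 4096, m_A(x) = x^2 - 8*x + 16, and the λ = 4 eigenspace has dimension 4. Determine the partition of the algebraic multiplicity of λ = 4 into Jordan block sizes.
Block sizes for λ = 4: [2, 2, 1, 1]

Step 1 — from the characteristic polynomial, algebraic multiplicity of λ = 4 is 6. From dim ker(A − (4)·I) = 4, there are exactly 4 Jordan blocks for λ = 4.
Step 2 — from the minimal polynomial, the factor (x − 4)^2 tells us the largest block for λ = 4 has size 2.
Step 3 — with total size 6, 4 blocks, and largest block 2, the block sizes (in nonincreasing order) are [2, 2, 1, 1].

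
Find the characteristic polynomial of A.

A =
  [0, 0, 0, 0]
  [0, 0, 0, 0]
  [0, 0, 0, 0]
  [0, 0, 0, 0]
x^4

Expanding det(x·I − A) (e.g. by cofactor expansion or by noting that A is similar to its Jordan form J, which has the same characteristic polynomial as A) gives
  χ_A(x) = x^4
which factors as x^4. The eigenvalues (with algebraic multiplicities) are λ = 0 with multiplicity 4.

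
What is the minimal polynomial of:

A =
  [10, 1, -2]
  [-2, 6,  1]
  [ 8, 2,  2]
x^3 - 18*x^2 + 108*x - 216

The characteristic polynomial is χ_A(x) = (x - 6)^3, so the eigenvalues are known. The minimal polynomial is
  m_A(x) = Π_λ (x − λ)^{k_λ}
where k_λ is the size of the *largest* Jordan block for λ (equivalently, the smallest k with (A − λI)^k v = 0 for every generalised eigenvector v of λ).

  λ = 6: largest Jordan block has size 3, contributing (x − 6)^3

So m_A(x) = (x - 6)^3 = x^3 - 18*x^2 + 108*x - 216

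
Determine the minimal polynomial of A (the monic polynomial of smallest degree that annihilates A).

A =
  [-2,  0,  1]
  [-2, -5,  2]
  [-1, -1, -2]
x^3 + 9*x^2 + 27*x + 27

The characteristic polynomial is χ_A(x) = (x + 3)^3, so the eigenvalues are known. The minimal polynomial is
  m_A(x) = Π_λ (x − λ)^{k_λ}
where k_λ is the size of the *largest* Jordan block for λ (equivalently, the smallest k with (A − λI)^k v = 0 for every generalised eigenvector v of λ).

  λ = -3: largest Jordan block has size 3, contributing (x + 3)^3

So m_A(x) = (x + 3)^3 = x^3 + 9*x^2 + 27*x + 27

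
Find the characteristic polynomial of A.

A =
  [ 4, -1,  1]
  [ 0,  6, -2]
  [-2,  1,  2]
x^3 - 12*x^2 + 48*x - 64

Expanding det(x·I − A) (e.g. by cofactor expansion or by noting that A is similar to its Jordan form J, which has the same characteristic polynomial as A) gives
  χ_A(x) = x^3 - 12*x^2 + 48*x - 64
which factors as (x - 4)^3. The eigenvalues (with algebraic multiplicities) are λ = 4 with multiplicity 3.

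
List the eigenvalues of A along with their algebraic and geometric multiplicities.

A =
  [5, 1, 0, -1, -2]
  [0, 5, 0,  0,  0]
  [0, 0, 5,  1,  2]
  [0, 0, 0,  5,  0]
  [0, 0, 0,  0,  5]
λ = 5: alg = 5, geom = 3

Step 1 — factor the characteristic polynomial to read off the algebraic multiplicities:
  χ_A(x) = (x - 5)^5

Step 2 — compute geometric multiplicities via the rank-nullity identity g(λ) = n − rank(A − λI):
  rank(A − (5)·I) = 2, so dim ker(A − (5)·I) = n − 2 = 3

Summary:
  λ = 5: algebraic multiplicity = 5, geometric multiplicity = 3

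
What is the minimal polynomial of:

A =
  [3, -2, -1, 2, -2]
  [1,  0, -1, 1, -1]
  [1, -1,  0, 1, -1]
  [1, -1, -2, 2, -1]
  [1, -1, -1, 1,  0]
x^3 - 3*x^2 + 3*x - 1

The characteristic polynomial is χ_A(x) = (x - 1)^5, so the eigenvalues are known. The minimal polynomial is
  m_A(x) = Π_λ (x − λ)^{k_λ}
where k_λ is the size of the *largest* Jordan block for λ (equivalently, the smallest k with (A − λI)^k v = 0 for every generalised eigenvector v of λ).

  λ = 1: largest Jordan block has size 3, contributing (x − 1)^3

So m_A(x) = (x - 1)^3 = x^3 - 3*x^2 + 3*x - 1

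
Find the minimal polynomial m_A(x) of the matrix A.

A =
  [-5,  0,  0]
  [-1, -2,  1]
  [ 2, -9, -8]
x^3 + 15*x^2 + 75*x + 125

The characteristic polynomial is χ_A(x) = (x + 5)^3, so the eigenvalues are known. The minimal polynomial is
  m_A(x) = Π_λ (x − λ)^{k_λ}
where k_λ is the size of the *largest* Jordan block for λ (equivalently, the smallest k with (A − λI)^k v = 0 for every generalised eigenvector v of λ).

  λ = -5: largest Jordan block has size 3, contributing (x + 5)^3

So m_A(x) = (x + 5)^3 = x^3 + 15*x^2 + 75*x + 125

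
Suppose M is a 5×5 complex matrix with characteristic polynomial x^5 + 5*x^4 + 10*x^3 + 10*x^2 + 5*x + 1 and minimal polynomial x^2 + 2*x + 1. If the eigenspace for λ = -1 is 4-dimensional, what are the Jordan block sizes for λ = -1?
Block sizes for λ = -1: [2, 1, 1, 1]

Step 1 — from the characteristic polynomial, algebraic multiplicity of λ = -1 is 5. From dim ker(M − (-1)·I) = 4, there are exactly 4 Jordan blocks for λ = -1.
Step 2 — from the minimal polynomial, the factor (x + 1)^2 tells us the largest block for λ = -1 has size 2.
Step 3 — with total size 5, 4 blocks, and largest block 2, the block sizes (in nonincreasing order) are [2, 1, 1, 1].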